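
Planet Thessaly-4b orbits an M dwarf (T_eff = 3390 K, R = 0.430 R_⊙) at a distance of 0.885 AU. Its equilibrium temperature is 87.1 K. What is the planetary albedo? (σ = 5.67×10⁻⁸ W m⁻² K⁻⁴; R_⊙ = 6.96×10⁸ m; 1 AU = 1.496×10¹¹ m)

R_⋆ = 0.430 × 6.96×10⁸ = 2.99×10⁸ m.
d = 0.885 AU = 1.32×10¹¹ m.
L = 4πR_⋆²σT_⋆⁴ = 4π(2.99×10⁸)² × 5.67×10⁻⁸ × (3390)⁴ = 8.43×10²⁴ W.
S = L/(4πd²) = 38.3 W m⁻².
From T_eq⁴ = S(1−A)/(4σ): 1−A = 4σT_eq⁴/S.
1−A = 4 × 5.67×10⁻⁸ × (87.1)⁴ / 38.3 = 0.341.

A ≈ 0.66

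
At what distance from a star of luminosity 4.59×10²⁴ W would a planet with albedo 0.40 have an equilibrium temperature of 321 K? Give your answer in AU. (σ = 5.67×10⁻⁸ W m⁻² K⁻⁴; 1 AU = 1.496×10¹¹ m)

d ≈ 0.0638 AU

From T_eq⁴ = L(1−A)/(16πσd²): d = √[L(1−A)/(16πσT_eq⁴)].
d = √[4.59×10²⁴ × 0.60 / (16π × 5.67×10⁻⁸ × (321)⁴)] = 9.54×10⁹ m = 0.0638 AU.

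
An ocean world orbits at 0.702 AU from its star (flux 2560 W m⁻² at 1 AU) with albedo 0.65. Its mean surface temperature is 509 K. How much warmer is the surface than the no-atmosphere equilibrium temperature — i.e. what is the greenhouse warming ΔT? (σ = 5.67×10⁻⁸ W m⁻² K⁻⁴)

S = 2560/0.702² = 5195 W m⁻².
T_eq = [S(1−A)/(4σ)]^(1/4) = [5195×0.35/(4×5.67×10⁻⁸)]^(1/4) = 299.2 K.
ΔT = T_surf − T_eq = 509 − 299.2.

ΔT ≈ 209.8 K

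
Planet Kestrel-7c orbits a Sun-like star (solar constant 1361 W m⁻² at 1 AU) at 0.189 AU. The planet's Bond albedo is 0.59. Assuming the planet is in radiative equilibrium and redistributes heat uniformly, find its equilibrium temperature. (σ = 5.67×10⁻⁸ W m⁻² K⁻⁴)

T_eq ≈ 512 K

Flux at 0.189 AU: S = 1361/0.189² = 3.81×10⁴ W m⁻².
Energy balance: absorbed = emitted ⇒ πR²·S(1−A) = 4πR²·σT_eq⁴, so T_eq⁴ = S(1−A)/(4σ).
T_eq = [3.81×10⁴ × 0.41 / (4 × 5.67×10⁻⁸)]^(1/4) = (6.89×10¹⁰)^(1/4) = 512 K.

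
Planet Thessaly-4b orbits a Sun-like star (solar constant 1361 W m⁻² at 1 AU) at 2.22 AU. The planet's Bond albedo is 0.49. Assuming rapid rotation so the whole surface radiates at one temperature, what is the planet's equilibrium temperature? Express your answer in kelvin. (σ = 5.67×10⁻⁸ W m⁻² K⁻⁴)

T_eq ≈ 158 K

Flux at 2.22 AU: S = 1361/2.22² = 276 W m⁻².
Energy balance: absorbed = emitted ⇒ πR²·S(1−A) = 4πR²·σT_eq⁴, so T_eq⁴ = S(1−A)/(4σ).
T_eq = [276 × 0.51 / (4 × 5.67×10⁻⁸)]^(1/4) = (6.21×10⁸)^(1/4) = 158 K.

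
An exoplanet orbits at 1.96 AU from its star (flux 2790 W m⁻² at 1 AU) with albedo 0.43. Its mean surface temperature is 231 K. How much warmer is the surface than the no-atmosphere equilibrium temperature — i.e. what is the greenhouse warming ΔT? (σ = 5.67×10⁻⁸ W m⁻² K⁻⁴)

S = 2790/1.96² = 726.3 W m⁻².
T_eq = [S(1−A)/(4σ)]^(1/4) = [726.3×0.57/(4×5.67×10⁻⁸)]^(1/4) = 206.7 K.
ΔT = T_surf − T_eq = 231 − 206.7.

ΔT ≈ 24.3 K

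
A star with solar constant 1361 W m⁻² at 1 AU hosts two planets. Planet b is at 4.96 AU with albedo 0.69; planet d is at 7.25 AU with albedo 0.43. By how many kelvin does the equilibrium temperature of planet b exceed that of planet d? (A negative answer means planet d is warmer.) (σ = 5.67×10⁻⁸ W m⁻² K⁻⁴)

T_eq = [S₀(1−A)/(4σd²)]^(1/4), so T ∝ (1−A)^(1/4) / √d.
T₁ = [1361×0.31/(4×5.67×10⁻⁸×4.96²)]^(1/4) = 93.25 K.
T₂ = [1361×0.57/(4×5.67×10⁻⁸×7.25²)]^(1/4) = 89.82 K.

ΔT ≈ 3.4 K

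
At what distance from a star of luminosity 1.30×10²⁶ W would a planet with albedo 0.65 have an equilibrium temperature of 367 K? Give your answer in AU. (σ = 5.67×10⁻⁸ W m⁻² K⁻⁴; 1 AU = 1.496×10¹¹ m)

From T_eq⁴ = L(1−A)/(16πσd²): d = √[L(1−A)/(16πσT_eq⁴)].
d = √[1.30×10²⁶ × 0.35 / (16π × 5.67×10⁻⁸ × (367)⁴)] = 2.97×10¹⁰ m = 0.198 AU.

d ≈ 0.198 AU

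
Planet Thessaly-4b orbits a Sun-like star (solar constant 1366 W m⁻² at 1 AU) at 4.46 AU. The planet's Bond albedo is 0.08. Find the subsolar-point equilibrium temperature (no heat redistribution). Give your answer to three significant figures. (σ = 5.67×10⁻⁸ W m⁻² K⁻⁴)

T_ss ≈ 183 K

Flux at 4.46 AU: S = 1366/4.46² = 68.7 W m⁻².
At the subsolar point the surface absorbs S(1−A) and emits σT⁴ per unit area — no factor of 4, since only the local patch is in balance.
T = [68.7 × 0.92 / 5.67×10⁻⁸]^(1/4) = (1.11×10⁹)^(1/4) = 183 K.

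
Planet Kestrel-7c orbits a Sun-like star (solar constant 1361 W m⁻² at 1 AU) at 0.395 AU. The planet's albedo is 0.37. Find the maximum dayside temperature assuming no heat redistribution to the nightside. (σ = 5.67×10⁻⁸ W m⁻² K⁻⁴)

T_ss ≈ 558 K

Flux at 0.395 AU: S = 1361/0.395² = 8720 W m⁻².
With no redistribution each surface element balances locally: S(1−A) = σT⁴.
T = [8720 × 0.63 / 5.67×10⁻⁸]^(1/4) = (9.69×10¹⁰)^(1/4) = 558 K.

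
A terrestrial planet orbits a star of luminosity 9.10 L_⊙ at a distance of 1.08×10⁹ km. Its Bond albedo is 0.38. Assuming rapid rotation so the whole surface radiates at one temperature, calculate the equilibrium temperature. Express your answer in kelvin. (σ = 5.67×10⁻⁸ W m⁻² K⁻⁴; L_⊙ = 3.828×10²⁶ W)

T_eq ≈ 160 K

d = 1.08×10⁹ km = 1.08×10¹² m.
L = 9.10 × 3.828×10²⁶ = 3.48×10²⁷ W.
Flux: S = L/(4πd²) = 3.48×10²⁷/(4π×(1.08×10¹²)²) = 238 W m⁻².
Energy balance: absorbed = emitted ⇒ πR²·S(1−A) = 4πR²·σT_eq⁴, so T_eq⁴ = S(1−A)/(4σ).
T_eq = [238 × 0.62 / (4 × 5.67×10⁻⁸)]^(1/4) = (6.50×10⁸)^(1/4) = 160 K.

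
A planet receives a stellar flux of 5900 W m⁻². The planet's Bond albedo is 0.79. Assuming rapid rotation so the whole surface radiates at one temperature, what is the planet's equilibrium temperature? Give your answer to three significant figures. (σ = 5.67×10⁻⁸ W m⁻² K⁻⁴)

Energy balance: absorbed = emitted ⇒ πR²·S(1−A) = 4πR²·σT_eq⁴, so T_eq⁴ = S(1−A)/(4σ).
T_eq = [5900 × 0.21 / (4 × 5.67×10⁻⁸)]^(1/4) = (5.46×10⁹)^(1/4) = 272 K.

T_eq ≈ 272 K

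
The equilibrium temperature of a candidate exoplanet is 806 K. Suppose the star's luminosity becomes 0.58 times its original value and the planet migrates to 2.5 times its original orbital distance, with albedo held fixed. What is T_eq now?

T_eq ∝ L^(1/4) · d^(−1/2).
T′ = 806 × 0.58^(1/4) / 2.5^(1/2) = 445 K.

T_eq ≈ 445 K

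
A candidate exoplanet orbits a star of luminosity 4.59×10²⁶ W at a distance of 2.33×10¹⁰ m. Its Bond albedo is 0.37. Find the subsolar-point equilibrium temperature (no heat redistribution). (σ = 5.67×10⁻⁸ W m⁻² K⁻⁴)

Flux: S = L/(4πd²) = 4.59×10²⁶/(4π×(2.33×10¹⁰)²) = 6.73×10⁴ W m⁻².
At the subsolar point the surface absorbs S(1−A) and emits σT⁴ per unit area — no factor of 4, since only the local patch is in balance.
T = [6.73×10⁴ × 0.63 / 5.67×10⁻⁸]^(1/4) = (7.48×10¹¹)^(1/4) = 930 K.

T_ss ≈ 930 K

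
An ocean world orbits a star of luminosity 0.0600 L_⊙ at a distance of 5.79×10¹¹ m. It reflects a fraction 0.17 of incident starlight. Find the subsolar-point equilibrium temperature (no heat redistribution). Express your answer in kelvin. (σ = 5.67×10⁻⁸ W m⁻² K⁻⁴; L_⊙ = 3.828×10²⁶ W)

T_ss ≈ 94.5 K

L = 0.0600 × 3.828×10²⁶ = 2.30×10²⁵ W.
Flux: S = L/(4πd²) = 2.30×10²⁵/(4π×(5.79×10¹¹)²) = 5.45 W m⁻².
At the subsolar point the surface absorbs S(1−A) and emits σT⁴ per unit area — no factor of 4, since only the local patch is in balance.
T = [5.45 × 0.83 / 5.67×10⁻⁸]^(1/4) = (7.98×10⁷)^(1/4) = 94.5 K.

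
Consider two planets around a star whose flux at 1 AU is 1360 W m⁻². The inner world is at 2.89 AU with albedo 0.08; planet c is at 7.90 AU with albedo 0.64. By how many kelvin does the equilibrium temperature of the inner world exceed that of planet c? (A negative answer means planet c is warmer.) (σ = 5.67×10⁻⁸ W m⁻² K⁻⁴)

T_eq = [S₀(1−A)/(4σd²)]^(1/4), so T ∝ (1−A)^(1/4) / √d.
T₁ = [1360×0.92/(4×5.67×10⁻⁸×2.89²)]^(1/4) = 160.31 K.
T₂ = [1360×0.36/(4×5.67×10⁻⁸×7.90²)]^(1/4) = 76.69 K.

ΔT ≈ 83.6 K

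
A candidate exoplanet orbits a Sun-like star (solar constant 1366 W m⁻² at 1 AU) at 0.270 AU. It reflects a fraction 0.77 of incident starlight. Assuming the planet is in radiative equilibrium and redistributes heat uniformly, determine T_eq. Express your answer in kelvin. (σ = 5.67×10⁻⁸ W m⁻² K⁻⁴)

Flux at 0.270 AU: S = 1366/0.270² = 1.87×10⁴ W m⁻².
Energy balance: absorbed = emitted ⇒ πR²·S(1−A) = 4πR²·σT_eq⁴, so T_eq⁴ = S(1−A)/(4σ).
T_eq = [1.87×10⁴ × 0.23 / (4 × 5.67×10⁻⁸)]^(1/4) = (1.90×10¹⁰)^(1/4) = 371 K.

T_eq ≈ 371 K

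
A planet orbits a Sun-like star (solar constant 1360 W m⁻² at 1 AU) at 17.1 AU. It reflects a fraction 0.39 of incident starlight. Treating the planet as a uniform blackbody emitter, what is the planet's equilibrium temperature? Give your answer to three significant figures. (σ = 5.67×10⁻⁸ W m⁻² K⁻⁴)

T_eq ≈ 59.5 K

Flux at 17.1 AU: S = 1360/17.1² = 4.65 W m⁻².
Energy balance: absorbed = emitted ⇒ πR²·S(1−A) = 4πR²·σT_eq⁴, so T_eq⁴ = S(1−A)/(4σ).
T_eq = [4.65 × 0.61 / (4 × 5.67×10⁻⁸)]^(1/4) = (1.25×10⁷)^(1/4) = 59.5 K.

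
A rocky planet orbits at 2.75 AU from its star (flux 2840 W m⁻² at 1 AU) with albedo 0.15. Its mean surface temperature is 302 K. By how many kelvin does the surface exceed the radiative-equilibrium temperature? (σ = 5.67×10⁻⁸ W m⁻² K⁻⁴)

S = 2840/2.75² = 375.5 W m⁻².
T_eq = [S(1−A)/(4σ)]^(1/4) = [375.5×0.85/(4×5.67×10⁻⁸)]^(1/4) = 193.7 K.
ΔT = T_surf − T_eq = 302 − 193.7.

ΔT ≈ 108.3 K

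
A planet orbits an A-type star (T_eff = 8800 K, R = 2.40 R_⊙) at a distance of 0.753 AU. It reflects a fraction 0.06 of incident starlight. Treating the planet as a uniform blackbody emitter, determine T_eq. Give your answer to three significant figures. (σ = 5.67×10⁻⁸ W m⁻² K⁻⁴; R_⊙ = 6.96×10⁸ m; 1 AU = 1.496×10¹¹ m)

R_⋆ = 2.40 × 6.96×10⁸ = 1.67×10⁹ m.
d = 0.753 AU = 1.13×10¹¹ m.
L = 4πR_⋆²σT_⋆⁴ = 4π(1.67×10⁹)² × 5.67×10⁻⁸ × (8800)⁴ = 1.19×10²⁸ W.
S = L/(4πd²) = 7.48×10⁴ W m⁻².
Energy balance: absorbed = emitted ⇒ πR²·S(1−A) = 4πR²·σT_eq⁴, so T_eq⁴ = S(1−A)/(4σ).
T_eq = [7.48×10⁴ × 0.94 / (4 × 5.67×10⁻⁸)]^(1/4) = (3.10×10¹¹)^(1/4) = 746 K.

T_eq ≈ 746 K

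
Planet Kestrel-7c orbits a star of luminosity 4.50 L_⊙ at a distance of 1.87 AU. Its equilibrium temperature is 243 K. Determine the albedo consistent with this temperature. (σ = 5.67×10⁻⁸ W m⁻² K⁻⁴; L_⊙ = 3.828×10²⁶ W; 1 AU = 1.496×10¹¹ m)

A ≈ 0.55

d = 1.87 AU = 2.80×10¹¹ m.
L = 4.50 × 3.828×10²⁶ = 1.72×10²⁷ W.
Flux: S = L/(4πd²) = 1.72×10²⁷/(4π×(2.80×10¹¹)²) = 1750 W m⁻².
From T_eq⁴ = S(1−A)/(4σ): 1−A = 4σT_eq⁴/S.
1−A = 4 × 5.67×10⁻⁸ × (243)⁴ / 1750 = 0.451.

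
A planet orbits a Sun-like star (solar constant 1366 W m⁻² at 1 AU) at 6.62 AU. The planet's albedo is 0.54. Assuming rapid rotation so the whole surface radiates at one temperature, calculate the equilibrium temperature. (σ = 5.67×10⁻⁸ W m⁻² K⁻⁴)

Flux at 6.62 AU: S = 1366/6.62² = 31.2 W m⁻².
Energy balance: absorbed = emitted ⇒ πR²·S(1−A) = 4πR²·σT_eq⁴, so T_eq⁴ = S(1−A)/(4σ).
T_eq = [31.2 × 0.46 / (4 × 5.67×10⁻⁸)]^(1/4) = (6.32×10⁷)^(1/4) = 89.2 K.

T_eq ≈ 89.2 K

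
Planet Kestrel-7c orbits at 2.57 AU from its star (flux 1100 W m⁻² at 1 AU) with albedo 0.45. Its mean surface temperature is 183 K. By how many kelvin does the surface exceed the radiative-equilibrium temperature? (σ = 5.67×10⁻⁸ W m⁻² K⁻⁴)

S = 1100/2.57² = 166.5 W m⁻².
T_eq = [S(1−A)/(4σ)]^(1/4) = [166.5×0.55/(4×5.67×10⁻⁸)]^(1/4) = 141.8 K.
ΔT = T_surf − T_eq = 183 − 141.8.

ΔT ≈ 41.2 K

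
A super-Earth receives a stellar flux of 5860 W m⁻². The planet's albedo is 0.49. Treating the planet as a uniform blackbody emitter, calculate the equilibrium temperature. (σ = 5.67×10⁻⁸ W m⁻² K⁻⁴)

T_eq ≈ 339 K

Energy balance: absorbed = emitted ⇒ πR²·S(1−A) = 4πR²·σT_eq⁴, so T_eq⁴ = S(1−A)/(4σ).
T_eq = [5860 × 0.51 / (4 × 5.67×10⁻⁸)]^(1/4) = (1.32×10¹⁰)^(1/4) = 339 K.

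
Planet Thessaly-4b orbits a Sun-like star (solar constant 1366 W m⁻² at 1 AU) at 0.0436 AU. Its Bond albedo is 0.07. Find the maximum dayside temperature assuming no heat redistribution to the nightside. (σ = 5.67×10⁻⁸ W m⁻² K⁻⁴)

Flux at 0.0436 AU: S = 1366/0.0436² = 7.19×10⁵ W m⁻².
With no redistribution each surface element balances locally: S(1−A) = σT⁴.
T = [7.19×10⁵ × 0.93 / 5.67×10⁻⁸]^(1/4) = (1.18×10¹³)^(1/4) = 1850 K.

T_ss ≈ 1850 K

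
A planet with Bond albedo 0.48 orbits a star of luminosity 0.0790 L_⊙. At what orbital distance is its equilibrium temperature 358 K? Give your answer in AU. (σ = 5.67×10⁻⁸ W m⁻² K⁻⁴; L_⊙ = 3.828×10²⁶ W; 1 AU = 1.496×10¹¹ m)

d ≈ 0.123 AU

L = 0.0790 × 3.828×10²⁶ = 3.02×10²⁵ W.
From T_eq⁴ = L(1−A)/(16πσd²): d = √[L(1−A)/(16πσT_eq⁴)].
d = √[3.02×10²⁵ × 0.52 / (16π × 5.67×10⁻⁸ × (358)⁴)] = 1.83×10¹⁰ m = 0.123 AU.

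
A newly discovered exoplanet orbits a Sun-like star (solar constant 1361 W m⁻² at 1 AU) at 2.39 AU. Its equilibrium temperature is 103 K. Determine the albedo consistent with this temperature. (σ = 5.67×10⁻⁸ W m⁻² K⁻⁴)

A ≈ 0.89

Flux at 2.39 AU: S = 1361/2.39² = 238 W m⁻².
From T_eq⁴ = S(1−A)/(4σ): 1−A = 4σT_eq⁴/S.
1−A = 4 × 5.67×10⁻⁸ × (103)⁴ / 238 = 0.107.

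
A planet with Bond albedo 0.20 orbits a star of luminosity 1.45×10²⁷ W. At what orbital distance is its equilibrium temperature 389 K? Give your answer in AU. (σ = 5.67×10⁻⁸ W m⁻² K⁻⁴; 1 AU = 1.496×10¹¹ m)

d ≈ 0.891 AU

From T_eq⁴ = L(1−A)/(16πσd²): d = √[L(1−A)/(16πσT_eq⁴)].
d = √[1.45×10²⁷ × 0.80 / (16π × 5.67×10⁻⁸ × (389)⁴)] = 1.33×10¹¹ m = 0.891 AU.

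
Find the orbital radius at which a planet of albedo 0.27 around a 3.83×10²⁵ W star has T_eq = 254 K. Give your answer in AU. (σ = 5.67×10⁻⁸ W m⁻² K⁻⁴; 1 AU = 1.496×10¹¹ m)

d ≈ 0.325 AU

From T_eq⁴ = L(1−A)/(16πσd²): d = √[L(1−A)/(16πσT_eq⁴)].
d = √[3.83×10²⁵ × 0.73 / (16π × 5.67×10⁻⁸ × (254)⁴)] = 4.85×10¹⁰ m = 0.325 AU.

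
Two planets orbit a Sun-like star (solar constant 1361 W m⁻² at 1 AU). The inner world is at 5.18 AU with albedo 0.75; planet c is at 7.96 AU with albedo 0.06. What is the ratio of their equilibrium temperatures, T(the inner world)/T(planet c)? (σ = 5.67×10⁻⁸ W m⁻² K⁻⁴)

T_eq = [S₀(1−A)/(4σd²)]^(1/4), so T ∝ (1−A)^(1/4) / √d.
T₁ = [1361×0.25/(4×5.67×10⁻⁸×5.18²)]^(1/4) = 86.47 K.
T₂ = [1361×0.94/(4×5.67×10⁻⁸×7.96²)]^(1/4) = 97.14 K.

T₁/T₂ ≈ 0.890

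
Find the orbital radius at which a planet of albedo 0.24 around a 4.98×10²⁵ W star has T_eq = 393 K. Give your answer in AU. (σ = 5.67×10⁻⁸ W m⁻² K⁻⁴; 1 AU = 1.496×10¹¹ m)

From T_eq⁴ = L(1−A)/(16πσd²): d = √[L(1−A)/(16πσT_eq⁴)].
d = √[4.98×10²⁵ × 0.76 / (16π × 5.67×10⁻⁸ × (393)⁴)] = 2.36×10¹⁰ m = 0.158 AU.

d ≈ 0.158 AU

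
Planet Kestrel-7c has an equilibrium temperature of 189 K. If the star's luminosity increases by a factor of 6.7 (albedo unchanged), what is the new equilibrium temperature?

T_eq ∝ L^(1/4) · d^(−1/2).
T′ = 189 × 6.7^(1/4) = 304 K.

T_eq ≈ 304 K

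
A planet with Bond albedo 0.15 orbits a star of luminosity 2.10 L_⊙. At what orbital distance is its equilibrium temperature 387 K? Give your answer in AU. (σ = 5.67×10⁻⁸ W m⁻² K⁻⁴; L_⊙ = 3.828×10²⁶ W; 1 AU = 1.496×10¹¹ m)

L = 2.10 × 3.828×10²⁶ = 8.04×10²⁶ W.
From T_eq⁴ = L(1−A)/(16πσd²): d = √[L(1−A)/(16πσT_eq⁴)].
d = √[8.04×10²⁶ × 0.85 / (16π × 5.67×10⁻⁸ × (387)⁴)] = 1.03×10¹¹ m = 0.691 AU.

d ≈ 0.691 AU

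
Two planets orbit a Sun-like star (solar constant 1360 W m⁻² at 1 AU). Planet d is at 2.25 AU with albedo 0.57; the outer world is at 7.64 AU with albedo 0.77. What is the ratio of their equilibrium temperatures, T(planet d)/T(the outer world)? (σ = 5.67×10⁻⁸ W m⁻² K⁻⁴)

T_eq = [S₀(1−A)/(4σd²)]^(1/4), so T ∝ (1−A)^(1/4) / √d.
T₁ = [1360×0.43/(4×5.67×10⁻⁸×2.25²)]^(1/4) = 150.23 K.
T₂ = [1360×0.23/(4×5.67×10⁻⁸×7.64²)]^(1/4) = 69.72 K.

T₁/T₂ ≈ 2.155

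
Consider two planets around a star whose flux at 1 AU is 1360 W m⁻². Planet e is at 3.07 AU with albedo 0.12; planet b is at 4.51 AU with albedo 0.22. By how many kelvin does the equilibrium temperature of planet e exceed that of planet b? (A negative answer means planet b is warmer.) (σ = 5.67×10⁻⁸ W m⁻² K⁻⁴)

ΔT ≈ 30.7 K

T_eq = [S₀(1−A)/(4σd²)]^(1/4), so T ∝ (1−A)^(1/4) / √d.
T₁ = [1360×0.88/(4×5.67×10⁻⁸×3.07²)]^(1/4) = 153.82 K.
T₂ = [1360×0.78/(4×5.67×10⁻⁸×4.51²)]^(1/4) = 123.14 K.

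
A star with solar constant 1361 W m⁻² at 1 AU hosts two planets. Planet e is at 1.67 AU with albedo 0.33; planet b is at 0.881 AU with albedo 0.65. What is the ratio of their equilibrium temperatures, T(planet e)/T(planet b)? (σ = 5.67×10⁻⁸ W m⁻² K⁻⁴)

T₁/T₂ ≈ 0.854

T_eq = [S₀(1−A)/(4σd²)]^(1/4), so T ∝ (1−A)^(1/4) / √d.
T₁ = [1361×0.67/(4×5.67×10⁻⁸×1.67²)]^(1/4) = 194.86 K.
T₂ = [1361×0.35/(4×5.67×10⁻⁸×0.881²)]^(1/4) = 228.08 K.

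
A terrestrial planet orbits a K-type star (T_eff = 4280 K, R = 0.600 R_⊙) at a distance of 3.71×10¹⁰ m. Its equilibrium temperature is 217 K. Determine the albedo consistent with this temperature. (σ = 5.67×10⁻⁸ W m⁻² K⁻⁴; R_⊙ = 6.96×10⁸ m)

A ≈ 0.79

R_⋆ = 0.600 × 6.96×10⁸ = 4.18×10⁸ m.
L = 4πR_⋆²σT_⋆⁴ = 4π(4.18×10⁸)² × 5.67×10⁻⁸ × (4280)⁴ = 4.17×10²⁵ W.
S = L/(4πd²) = 2410 W m⁻².
From T_eq⁴ = S(1−A)/(4σ): 1−A = 4σT_eq⁴/S.
1−A = 4 × 5.67×10⁻⁸ × (217)⁴ / 2410 = 0.209.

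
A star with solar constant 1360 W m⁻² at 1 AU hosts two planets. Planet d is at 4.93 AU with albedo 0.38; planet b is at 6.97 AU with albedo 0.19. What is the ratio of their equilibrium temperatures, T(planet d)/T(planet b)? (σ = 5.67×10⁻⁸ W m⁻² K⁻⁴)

T₁/T₂ ≈ 1.112

T_eq = [S₀(1−A)/(4σd²)]^(1/4), so T ∝ (1−A)^(1/4) / √d.
T₁ = [1360×0.62/(4×5.67×10⁻⁸×4.93²)]^(1/4) = 111.21 K.
T₂ = [1360×0.81/(4×5.67×10⁻⁸×6.97²)]^(1/4) = 100.00 K.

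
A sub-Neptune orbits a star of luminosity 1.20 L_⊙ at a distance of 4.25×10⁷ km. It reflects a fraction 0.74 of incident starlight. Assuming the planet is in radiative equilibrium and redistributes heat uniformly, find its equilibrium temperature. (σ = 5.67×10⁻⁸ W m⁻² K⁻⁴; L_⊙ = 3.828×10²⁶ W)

T_eq ≈ 390 K

d = 4.25×10⁷ km = 4.25×10¹⁰ m.
L = 1.20 × 3.828×10²⁶ = 4.59×10²⁶ W.
Flux: S = L/(4πd²) = 4.59×10²⁶/(4π×(4.25×10¹⁰)²) = 2.02×10⁴ W m⁻².
Energy balance: absorbed = emitted ⇒ πR²·S(1−A) = 4πR²·σT_eq⁴, so T_eq⁴ = S(1−A)/(4σ).
T_eq = [2.02×10⁴ × 0.26 / (4 × 5.67×10⁻⁸)]^(1/4) = (2.32×10¹⁰)^(1/4) = 390 K.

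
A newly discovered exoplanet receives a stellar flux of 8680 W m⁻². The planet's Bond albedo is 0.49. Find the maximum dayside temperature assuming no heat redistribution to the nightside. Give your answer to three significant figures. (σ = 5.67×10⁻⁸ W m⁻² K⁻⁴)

T_ss ≈ 529 K

With no redistribution each surface element balances locally: S(1−A) = σT⁴.
T = [8680 × 0.51 / 5.67×10⁻⁸]^(1/4) = (7.81×10¹⁰)^(1/4) = 529 K.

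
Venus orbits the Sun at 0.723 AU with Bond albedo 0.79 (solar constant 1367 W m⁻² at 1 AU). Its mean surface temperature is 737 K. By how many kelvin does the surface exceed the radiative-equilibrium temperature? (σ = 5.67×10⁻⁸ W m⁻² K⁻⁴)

ΔT ≈ 515.2 K

S = 1367/0.723² = 2615 W m⁻².
T_eq = [S(1−A)/(4σ)]^(1/4) = [2615×0.21/(4×5.67×10⁻⁸)]^(1/4) = 221.8 K.
ΔT = T_surf − T_eq = 737 − 221.8.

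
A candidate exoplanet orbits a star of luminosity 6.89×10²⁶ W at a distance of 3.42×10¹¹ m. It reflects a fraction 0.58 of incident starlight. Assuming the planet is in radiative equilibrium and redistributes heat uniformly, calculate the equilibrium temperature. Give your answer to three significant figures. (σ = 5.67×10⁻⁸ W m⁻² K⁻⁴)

Flux: S = L/(4πd²) = 6.89×10²⁶/(4π×(3.42×10¹¹)²) = 469 W m⁻².
Energy balance: absorbed = emitted ⇒ πR²·S(1−A) = 4πR²·σT_eq⁴, so T_eq⁴ = S(1−A)/(4σ).
T_eq = [469 × 0.42 / (4 × 5.67×10⁻⁸)]^(1/4) = (8.68×10⁸)^(1/4) = 172 K.

T_eq ≈ 172 K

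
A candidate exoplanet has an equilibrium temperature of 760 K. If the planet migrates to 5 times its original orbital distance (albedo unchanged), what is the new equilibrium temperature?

T_eq ∝ L^(1/4) · d^(−1/2).
T′ = 760 / 5^(1/2) = 340 K.

T_eq ≈ 340 K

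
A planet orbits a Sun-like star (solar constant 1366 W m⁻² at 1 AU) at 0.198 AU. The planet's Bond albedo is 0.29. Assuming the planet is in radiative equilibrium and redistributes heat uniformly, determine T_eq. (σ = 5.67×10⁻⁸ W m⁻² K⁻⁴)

T_eq ≈ 575 K

Flux at 0.198 AU: S = 1366/0.198² = 3.48×10⁴ W m⁻².
Energy balance: absorbed = emitted ⇒ πR²·S(1−A) = 4πR²·σT_eq⁴, so T_eq⁴ = S(1−A)/(4σ).
T_eq = [3.48×10⁴ × 0.71 / (4 × 5.67×10⁻⁸)]^(1/4) = (1.09×10¹¹)^(1/4) = 575 K.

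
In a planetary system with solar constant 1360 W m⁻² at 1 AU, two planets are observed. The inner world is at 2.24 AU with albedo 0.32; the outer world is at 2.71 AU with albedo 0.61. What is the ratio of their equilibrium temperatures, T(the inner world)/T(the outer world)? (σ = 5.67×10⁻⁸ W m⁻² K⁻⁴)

T₁/T₂ ≈ 1.264

T_eq = [S₀(1−A)/(4σd²)]^(1/4), so T ∝ (1−A)^(1/4) / √d.
T₁ = [1360×0.68/(4×5.67×10⁻⁸×2.24²)]^(1/4) = 168.84 K.
T₂ = [1360×0.39/(4×5.67×10⁻⁸×2.71²)]^(1/4) = 133.58 K.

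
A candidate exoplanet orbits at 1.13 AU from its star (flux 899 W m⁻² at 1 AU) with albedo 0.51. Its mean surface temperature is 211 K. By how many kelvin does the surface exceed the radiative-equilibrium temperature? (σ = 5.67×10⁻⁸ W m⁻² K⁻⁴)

ΔT ≈ 13.5 K

S = 899/1.13² = 704.0 W m⁻².
T_eq = [S(1−A)/(4σ)]^(1/4) = [704.0×0.49/(4×5.67×10⁻⁸)]^(1/4) = 197.5 K.
ΔT = T_surf − T_eq = 211 − 197.5.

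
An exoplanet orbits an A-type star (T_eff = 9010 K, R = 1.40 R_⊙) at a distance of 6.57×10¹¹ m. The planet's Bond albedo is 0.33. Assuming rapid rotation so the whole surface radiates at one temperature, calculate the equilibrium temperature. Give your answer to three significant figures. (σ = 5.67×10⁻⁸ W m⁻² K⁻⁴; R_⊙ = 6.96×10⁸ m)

T_eq ≈ 222 K

R_⋆ = 1.40 × 6.96×10⁸ = 9.74×10⁸ m.
L = 4πR_⋆²σT_⋆⁴ = 4π(9.74×10⁸)² × 5.67×10⁻⁸ × (9010)⁴ = 4.46×10²⁷ W.
S = L/(4πd²) = 822 W m⁻².
Energy balance: absorbed = emitted ⇒ πR²·S(1−A) = 4πR²·σT_eq⁴, so T_eq⁴ = S(1−A)/(4σ).
T_eq = [822 × 0.67 / (4 × 5.67×10⁻⁸)]^(1/4) = (2.43×10⁹)^(1/4) = 222 K.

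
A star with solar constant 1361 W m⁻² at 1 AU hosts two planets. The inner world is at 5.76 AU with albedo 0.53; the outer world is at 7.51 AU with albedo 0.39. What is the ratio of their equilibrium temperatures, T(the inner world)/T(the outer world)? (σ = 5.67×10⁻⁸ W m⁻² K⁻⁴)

T_eq = [S₀(1−A)/(4σd²)]^(1/4), so T ∝ (1−A)^(1/4) / √d.
T₁ = [1361×0.47/(4×5.67×10⁻⁸×5.76²)]^(1/4) = 96.02 K.
T₂ = [1361×0.61/(4×5.67×10⁻⁸×7.51²)]^(1/4) = 89.76 K.

T₁/T₂ ≈ 1.070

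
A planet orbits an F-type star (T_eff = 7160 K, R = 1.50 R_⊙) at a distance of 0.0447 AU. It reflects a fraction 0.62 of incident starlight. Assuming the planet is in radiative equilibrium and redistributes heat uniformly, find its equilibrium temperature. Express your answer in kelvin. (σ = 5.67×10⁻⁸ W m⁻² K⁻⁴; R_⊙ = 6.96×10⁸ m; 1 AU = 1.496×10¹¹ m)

T_eq ≈ 1570 K

R_⋆ = 1.50 × 6.96×10⁸ = 1.04×10⁹ m.
d = 0.0447 AU = 6.69×10⁹ m.
L = 4πR_⋆²σT_⋆⁴ = 4π(1.04×10⁹)² × 5.67×10⁻⁸ × (7160)⁴ = 2.04×10²⁷ W.
S = L/(4πd²) = 3.63×10⁶ W m⁻².
Energy balance: absorbed = emitted ⇒ πR²·S(1−A) = 4πR²·σT_eq⁴, so T_eq⁴ = S(1−A)/(4σ).
T_eq = [3.63×10⁶ × 0.38 / (4 × 5.67×10⁻⁸)]^(1/4) = (6.09×10¹²)^(1/4) = 1570 K.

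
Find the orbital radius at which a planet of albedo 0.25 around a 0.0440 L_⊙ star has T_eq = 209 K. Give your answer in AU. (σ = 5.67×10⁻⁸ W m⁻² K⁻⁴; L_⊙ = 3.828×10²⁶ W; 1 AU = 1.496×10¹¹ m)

d ≈ 0.322 AU

L = 0.0440 × 3.828×10²⁶ = 1.68×10²⁵ W.
From T_eq⁴ = L(1−A)/(16πσd²): d = √[L(1−A)/(16πσT_eq⁴)].
d = √[1.68×10²⁵ × 0.75 / (16π × 5.67×10⁻⁸ × (209)⁴)] = 4.82×10¹⁰ m = 0.322 AU.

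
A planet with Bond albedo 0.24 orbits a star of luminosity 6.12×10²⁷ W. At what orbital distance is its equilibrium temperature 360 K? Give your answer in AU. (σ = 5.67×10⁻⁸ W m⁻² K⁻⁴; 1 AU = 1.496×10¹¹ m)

d ≈ 2.08 AU

From T_eq⁴ = L(1−A)/(16πσd²): d = √[L(1−A)/(16πσT_eq⁴)].
d = √[6.12×10²⁷ × 0.76 / (16π × 5.67×10⁻⁸ × (360)⁴)] = 3.12×10¹¹ m = 2.08 AU.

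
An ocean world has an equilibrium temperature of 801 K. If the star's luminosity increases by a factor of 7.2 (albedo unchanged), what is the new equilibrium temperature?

T_eq ≈ 1310 K

T_eq ∝ L^(1/4) · d^(−1/2).
T′ = 801 × 7.2^(1/4) = 1310 K.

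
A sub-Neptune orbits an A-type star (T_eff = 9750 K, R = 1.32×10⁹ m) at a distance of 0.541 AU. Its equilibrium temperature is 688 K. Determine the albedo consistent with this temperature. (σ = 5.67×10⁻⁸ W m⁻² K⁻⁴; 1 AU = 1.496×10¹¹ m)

A ≈ 0.63

d = 0.541 AU = 8.09×10¹⁰ m.
L = 4πR_⋆²σT_⋆⁴ = 4π(1.32×10⁹)² × 5.67×10⁻⁸ × (9750)⁴ = 1.12×10²⁸ W.
S = L/(4πd²) = 1.36×10⁵ W m⁻².
From T_eq⁴ = S(1−A)/(4σ): 1−A = 4σT_eq⁴/S.
1−A = 4 × 5.67×10⁻⁸ × (688)⁴ / 1.36×10⁵ = 0.373.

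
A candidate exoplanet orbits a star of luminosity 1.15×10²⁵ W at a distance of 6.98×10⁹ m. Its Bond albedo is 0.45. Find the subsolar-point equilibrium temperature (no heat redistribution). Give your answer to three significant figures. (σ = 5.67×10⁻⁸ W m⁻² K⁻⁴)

T_ss ≈ 653 K

Flux: S = L/(4πd²) = 1.15×10²⁵/(4π×(6.98×10⁹)²) = 1.88×10⁴ W m⁻².
At the subsolar point the surface absorbs S(1−A) and emits σT⁴ per unit area — no factor of 4, since only the local patch is in balance.
T = [1.88×10⁴ × 0.55 / 5.67×10⁻⁸]^(1/4) = (1.82×10¹¹)^(1/4) = 653 K.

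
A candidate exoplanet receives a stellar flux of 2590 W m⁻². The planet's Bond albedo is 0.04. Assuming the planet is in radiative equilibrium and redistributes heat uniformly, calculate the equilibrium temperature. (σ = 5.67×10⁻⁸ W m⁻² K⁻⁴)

Energy balance: absorbed = emitted ⇒ πR²·S(1−A) = 4πR²·σT_eq⁴, so T_eq⁴ = S(1−A)/(4σ).
T_eq = [2590 × 0.96 / (4 × 5.67×10⁻⁸)]^(1/4) = (1.10×10¹⁰)^(1/4) = 324 K.

T_eq ≈ 324 K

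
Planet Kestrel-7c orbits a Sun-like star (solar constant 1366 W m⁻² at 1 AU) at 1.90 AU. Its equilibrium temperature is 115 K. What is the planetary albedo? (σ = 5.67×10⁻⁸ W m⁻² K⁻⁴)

A ≈ 0.90

Flux at 1.90 AU: S = 1366/1.90² = 378 W m⁻².
From T_eq⁴ = S(1−A)/(4σ): 1−A = 4σT_eq⁴/S.
1−A = 4 × 5.67×10⁻⁸ × (115)⁴ / 378 = 0.105.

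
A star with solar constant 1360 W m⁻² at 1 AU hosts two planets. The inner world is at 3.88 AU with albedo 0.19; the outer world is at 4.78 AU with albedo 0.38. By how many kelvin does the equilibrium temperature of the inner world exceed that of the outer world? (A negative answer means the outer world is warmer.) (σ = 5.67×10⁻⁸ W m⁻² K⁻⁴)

T_eq = [S₀(1−A)/(4σd²)]^(1/4), so T ∝ (1−A)^(1/4) / √d.
T₁ = [1360×0.81/(4×5.67×10⁻⁸×3.88²)]^(1/4) = 134.02 K.
T₂ = [1360×0.62/(4×5.67×10⁻⁸×4.78²)]^(1/4) = 112.94 K.

ΔT ≈ 21.1 K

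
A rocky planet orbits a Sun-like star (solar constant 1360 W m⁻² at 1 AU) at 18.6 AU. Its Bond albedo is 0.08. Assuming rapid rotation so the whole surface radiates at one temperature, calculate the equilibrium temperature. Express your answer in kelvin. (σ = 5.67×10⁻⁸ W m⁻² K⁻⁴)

T_eq ≈ 63.2 K

Flux at 18.6 AU: S = 1360/18.6² = 3.93 W m⁻².
Energy balance: absorbed = emitted ⇒ πR²·S(1−A) = 4πR²·σT_eq⁴, so T_eq⁴ = S(1−A)/(4σ).
T_eq = [3.93 × 0.92 / (4 × 5.67×10⁻⁸)]^(1/4) = (1.59×10⁷)^(1/4) = 63.2 K.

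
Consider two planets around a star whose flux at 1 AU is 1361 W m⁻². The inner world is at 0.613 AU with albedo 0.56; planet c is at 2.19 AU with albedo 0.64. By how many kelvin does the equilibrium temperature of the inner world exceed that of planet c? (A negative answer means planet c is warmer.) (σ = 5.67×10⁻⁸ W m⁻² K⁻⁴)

ΔT ≈ 143.8 K

T_eq = [S₀(1−A)/(4σd²)]^(1/4), so T ∝ (1−A)^(1/4) / √d.
T₁ = [1361×0.44/(4×5.67×10⁻⁸×0.613²)]^(1/4) = 289.53 K.
T₂ = [1361×0.36/(4×5.67×10⁻⁸×2.19²)]^(1/4) = 145.68 K.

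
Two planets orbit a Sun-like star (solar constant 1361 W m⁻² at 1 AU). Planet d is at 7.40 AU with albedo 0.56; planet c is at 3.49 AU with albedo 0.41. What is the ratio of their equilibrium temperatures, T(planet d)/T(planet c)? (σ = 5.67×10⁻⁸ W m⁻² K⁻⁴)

T₁/T₂ ≈ 0.638

T_eq = [S₀(1−A)/(4σd²)]^(1/4), so T ∝ (1−A)^(1/4) / √d.
T₁ = [1361×0.44/(4×5.67×10⁻⁸×7.40²)]^(1/4) = 83.33 K.
T₂ = [1361×0.59/(4×5.67×10⁻⁸×3.49²)]^(1/4) = 130.57 K.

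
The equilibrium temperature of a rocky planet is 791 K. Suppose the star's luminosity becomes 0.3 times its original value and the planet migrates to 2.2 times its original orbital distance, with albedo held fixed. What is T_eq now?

T_eq ≈ 395 K

T_eq ∝ L^(1/4) · d^(−1/2).
T′ = 791 × 0.3^(1/4) / 2.2^(1/2) = 395 K.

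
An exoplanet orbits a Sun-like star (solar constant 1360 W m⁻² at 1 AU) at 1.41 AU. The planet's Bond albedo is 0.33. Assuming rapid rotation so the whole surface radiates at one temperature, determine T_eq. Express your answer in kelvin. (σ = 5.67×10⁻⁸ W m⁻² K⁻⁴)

T_eq ≈ 212 K

Flux at 1.41 AU: S = 1360/1.41² = 684 W m⁻².
Energy balance: absorbed = emitted ⇒ πR²·S(1−A) = 4πR²·σT_eq⁴, so T_eq⁴ = S(1−A)/(4σ).
T_eq = [684 × 0.67 / (4 × 5.67×10⁻⁸)]^(1/4) = (2.02×10⁹)^(1/4) = 212 K.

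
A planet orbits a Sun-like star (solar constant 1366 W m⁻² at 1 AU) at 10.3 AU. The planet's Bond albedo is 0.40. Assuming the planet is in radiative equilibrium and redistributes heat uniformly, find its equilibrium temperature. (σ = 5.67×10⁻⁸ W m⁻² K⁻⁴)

T_eq ≈ 76.4 K

Flux at 10.3 AU: S = 1366/10.3² = 12.9 W m⁻².
Energy balance: absorbed = emitted ⇒ πR²·S(1−A) = 4πR²·σT_eq⁴, so T_eq⁴ = S(1−A)/(4σ).
T_eq = [12.9 × 0.60 / (4 × 5.67×10⁻⁸)]^(1/4) = (3.41×10⁷)^(1/4) = 76.4 K.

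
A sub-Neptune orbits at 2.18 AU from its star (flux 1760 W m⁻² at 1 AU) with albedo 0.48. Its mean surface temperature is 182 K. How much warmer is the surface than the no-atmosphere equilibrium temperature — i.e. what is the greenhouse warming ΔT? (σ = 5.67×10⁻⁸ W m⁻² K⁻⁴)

S = 1760/2.18² = 370.3 W m⁻².
T_eq = [S(1−A)/(4σ)]^(1/4) = [370.3×0.52/(4×5.67×10⁻⁸)]^(1/4) = 170.7 K.
ΔT = T_surf − T_eq = 182 − 170.7.

ΔT ≈ 11.3 K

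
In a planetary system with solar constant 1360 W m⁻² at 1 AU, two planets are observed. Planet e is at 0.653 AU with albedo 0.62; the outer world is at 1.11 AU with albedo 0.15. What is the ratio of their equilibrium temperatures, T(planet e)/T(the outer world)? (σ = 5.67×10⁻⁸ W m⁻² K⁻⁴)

T_eq = [S₀(1−A)/(4σd²)]^(1/4), so T ∝ (1−A)^(1/4) / √d.
T₁ = [1360×0.38/(4×5.67×10⁻⁸×0.653²)]^(1/4) = 270.37 K.
T₂ = [1360×0.85/(4×5.67×10⁻⁸×1.11²)]^(1/4) = 253.61 K.

T₁/T₂ ≈ 1.066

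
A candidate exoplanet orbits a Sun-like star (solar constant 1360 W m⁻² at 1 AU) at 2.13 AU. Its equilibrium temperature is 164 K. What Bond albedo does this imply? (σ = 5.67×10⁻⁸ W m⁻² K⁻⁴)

Flux at 2.13 AU: S = 1360/2.13² = 300 W m⁻².
From T_eq⁴ = S(1−A)/(4σ): 1−A = 4σT_eq⁴/S.
1−A = 4 × 5.67×10⁻⁸ × (164)⁴ / 300 = 0.547.

A ≈ 0.45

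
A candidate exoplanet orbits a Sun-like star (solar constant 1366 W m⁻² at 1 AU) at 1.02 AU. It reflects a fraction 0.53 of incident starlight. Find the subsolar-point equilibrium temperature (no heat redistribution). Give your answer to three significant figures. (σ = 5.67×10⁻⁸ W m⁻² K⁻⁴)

Flux at 1.02 AU: S = 1366/1.02² = 1310 W m⁻².
At the subsolar point the surface absorbs S(1−A) and emits σT⁴ per unit area — no factor of 4, since only the local patch is in balance.
T = [1310 × 0.47 / 5.67×10⁻⁸]^(1/4) = (1.09×10¹⁰)^(1/4) = 323 K.

T_ss ≈ 323 K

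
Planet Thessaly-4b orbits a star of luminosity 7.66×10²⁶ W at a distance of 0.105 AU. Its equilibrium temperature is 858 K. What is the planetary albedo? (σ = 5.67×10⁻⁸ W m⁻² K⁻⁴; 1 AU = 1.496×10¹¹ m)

d = 0.105 AU = 1.57×10¹⁰ m.
Flux: S = L/(4πd²) = 7.66×10²⁶/(4π×(1.57×10¹⁰)²) = 2.47×10⁵ W m⁻².
From T_eq⁴ = S(1−A)/(4σ): 1−A = 4σT_eq⁴/S.
1−A = 4 × 5.67×10⁻⁸ × (858)⁴ / 2.47×10⁵ = 0.498.

A ≈ 0.50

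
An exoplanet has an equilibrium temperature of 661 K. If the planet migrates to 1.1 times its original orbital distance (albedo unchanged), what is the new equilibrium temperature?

T_eq ∝ L^(1/4) · d^(−1/2).
T′ = 661 / 1.1^(1/2) = 630 K.

T_eq ≈ 630 K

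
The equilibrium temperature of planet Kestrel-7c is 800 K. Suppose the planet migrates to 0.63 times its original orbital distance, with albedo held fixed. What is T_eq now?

T_eq ≈ 1010 K

T_eq ∝ L^(1/4) · d^(−1/2).
T′ = 800 / 0.63^(1/2) = 1010 K.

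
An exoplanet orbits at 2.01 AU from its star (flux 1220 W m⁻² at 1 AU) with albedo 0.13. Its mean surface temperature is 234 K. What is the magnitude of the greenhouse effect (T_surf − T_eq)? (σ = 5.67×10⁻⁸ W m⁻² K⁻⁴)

S = 1220/2.01² = 302.0 W m⁻².
T_eq = [S(1−A)/(4σ)]^(1/4) = [302.0×0.87/(4×5.67×10⁻⁸)]^(1/4) = 184.5 K.
ΔT = T_surf − T_eq = 234 − 184.5.

ΔT ≈ 49.5 K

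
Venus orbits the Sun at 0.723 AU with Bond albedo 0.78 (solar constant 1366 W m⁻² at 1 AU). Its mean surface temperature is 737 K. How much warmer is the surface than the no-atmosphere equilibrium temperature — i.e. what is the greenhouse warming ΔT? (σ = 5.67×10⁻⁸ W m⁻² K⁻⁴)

ΔT ≈ 512.6 K

S = 1366/0.723² = 2613 W m⁻².
T_eq = [S(1−A)/(4σ)]^(1/4) = [2613×0.22/(4×5.67×10⁻⁸)]^(1/4) = 224.4 K.
ΔT = T_surf − T_eq = 737 − 224.4.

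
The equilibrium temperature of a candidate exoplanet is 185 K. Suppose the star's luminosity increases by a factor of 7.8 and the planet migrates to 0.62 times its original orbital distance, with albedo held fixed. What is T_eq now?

T_eq ≈ 393 K

T_eq ∝ L^(1/4) · d^(−1/2).
T′ = 185 × 7.8^(1/4) / 0.62^(1/2) = 393 K.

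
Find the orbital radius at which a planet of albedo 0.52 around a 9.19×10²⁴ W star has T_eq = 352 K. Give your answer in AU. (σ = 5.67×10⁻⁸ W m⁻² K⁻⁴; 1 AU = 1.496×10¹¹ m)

From T_eq⁴ = L(1−A)/(16πσd²): d = √[L(1−A)/(16πσT_eq⁴)].
d = √[9.19×10²⁴ × 0.48 / (16π × 5.67×10⁻⁸ × (352)⁴)] = 1.00×10¹⁰ m = 0.0671 AU.

d ≈ 0.0671 AU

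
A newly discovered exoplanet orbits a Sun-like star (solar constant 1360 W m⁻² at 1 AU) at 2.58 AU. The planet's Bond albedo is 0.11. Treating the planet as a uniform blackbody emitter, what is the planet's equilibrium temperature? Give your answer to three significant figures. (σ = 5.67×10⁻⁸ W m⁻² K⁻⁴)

Flux at 2.58 AU: S = 1360/2.58² = 204 W m⁻².
Energy balance: absorbed = emitted ⇒ πR²·S(1−A) = 4πR²·σT_eq⁴, so T_eq⁴ = S(1−A)/(4σ).
T_eq = [204 × 0.89 / (4 × 5.67×10⁻⁸)]^(1/4) = (8.02×10⁸)^(1/4) = 168 K.

T_eq ≈ 168 K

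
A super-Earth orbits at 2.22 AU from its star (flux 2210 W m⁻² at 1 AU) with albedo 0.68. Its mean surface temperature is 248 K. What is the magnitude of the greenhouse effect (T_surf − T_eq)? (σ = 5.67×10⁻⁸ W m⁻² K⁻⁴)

ΔT ≈ 89.4 K

S = 2210/2.22² = 448.4 W m⁻².
T_eq = [S(1−A)/(4σ)]^(1/4) = [448.4×0.32/(4×5.67×10⁻⁸)]^(1/4) = 158.6 K.
ΔT = T_surf − T_eq = 248 − 158.6.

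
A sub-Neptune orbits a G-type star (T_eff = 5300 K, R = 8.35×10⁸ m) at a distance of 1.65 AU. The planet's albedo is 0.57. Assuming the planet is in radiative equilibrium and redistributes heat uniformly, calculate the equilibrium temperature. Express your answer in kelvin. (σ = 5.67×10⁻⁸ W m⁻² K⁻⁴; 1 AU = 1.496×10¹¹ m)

d = 1.65 AU = 2.47×10¹¹ m.
L = 4πR_⋆²σT_⋆⁴ = 4π(8.35×10⁸)² × 5.67×10⁻⁸ × (5300)⁴ = 3.92×10²⁶ W.
S = L/(4πd²) = 512 W m⁻².
Energy balance: absorbed = emitted ⇒ πR²·S(1−A) = 4πR²·σT_eq⁴, so T_eq⁴ = S(1−A)/(4σ).
T_eq = [512 × 0.43 / (4 × 5.67×10⁻⁸)]^(1/4) = (9.71×10⁸)^(1/4) = 177 K.

T_eq ≈ 177 K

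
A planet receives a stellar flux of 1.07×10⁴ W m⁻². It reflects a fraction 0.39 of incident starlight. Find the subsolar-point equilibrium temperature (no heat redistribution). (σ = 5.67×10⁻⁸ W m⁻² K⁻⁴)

T_ss ≈ 582 K

At the subsolar point the surface absorbs S(1−A) and emits σT⁴ per unit area — no factor of 4, since only the local patch is in balance.
T = [1.07×10⁴ × 0.61 / 5.67×10⁻⁸]^(1/4) = (1.15×10¹¹)^(1/4) = 582 K.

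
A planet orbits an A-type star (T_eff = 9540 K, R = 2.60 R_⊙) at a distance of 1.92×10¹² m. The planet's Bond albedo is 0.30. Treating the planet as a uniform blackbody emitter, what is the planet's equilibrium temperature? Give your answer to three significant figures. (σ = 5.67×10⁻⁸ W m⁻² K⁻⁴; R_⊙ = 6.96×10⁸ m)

T_eq ≈ 189 K

R_⋆ = 2.60 × 6.96×10⁸ = 1.81×10⁹ m.
L = 4πR_⋆²σT_⋆⁴ = 4π(1.81×10⁹)² × 5.67×10⁻⁸ × (9540)⁴ = 1.93×10²⁸ W.
S = L/(4πd²) = 417 W m⁻².
Energy balance: absorbed = emitted ⇒ πR²·S(1−A) = 4πR²·σT_eq⁴, so T_eq⁴ = S(1−A)/(4σ).
T_eq = [417 × 0.70 / (4 × 5.67×10⁻⁸)]^(1/4) = (1.29×10⁹)^(1/4) = 189 K.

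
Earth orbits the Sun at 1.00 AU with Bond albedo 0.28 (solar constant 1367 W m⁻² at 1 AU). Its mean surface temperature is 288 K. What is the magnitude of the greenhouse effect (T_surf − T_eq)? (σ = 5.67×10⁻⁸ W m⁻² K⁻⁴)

S = 1367/1.00² = 1367 W m⁻².
T_eq = [S(1−A)/(4σ)]^(1/4) = [1367×0.72/(4×5.67×10⁻⁸)]^(1/4) = 256.7 K.
ΔT = T_surf − T_eq = 288 − 256.7.

ΔT ≈ 31.3 K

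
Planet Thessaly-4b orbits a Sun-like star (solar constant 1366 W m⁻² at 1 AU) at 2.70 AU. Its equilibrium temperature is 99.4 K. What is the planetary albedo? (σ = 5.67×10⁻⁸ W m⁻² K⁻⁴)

A ≈ 0.88

Flux at 2.70 AU: S = 1366/2.70² = 187 W m⁻².
From T_eq⁴ = S(1−A)/(4σ): 1−A = 4σT_eq⁴/S.
1−A = 4 × 5.67×10⁻⁸ × (99.4)⁴ / 187 = 0.118.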